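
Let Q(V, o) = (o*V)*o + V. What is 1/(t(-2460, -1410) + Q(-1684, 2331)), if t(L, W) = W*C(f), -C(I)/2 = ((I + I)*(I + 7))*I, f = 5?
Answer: -1/9148426408 ≈ -1.0931e-10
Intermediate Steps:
C(I) = -4*I**2*(7 + I) (C(I) = -2*(I + I)*(I + 7)*I = -2*(2*I)*(7 + I)*I = -2*2*I*(7 + I)*I = -4*I**2*(7 + I))
t(L, W) = -1200*W (t(L, W) = W*(4*5**2*(-7 - 1*5)) = W*(4*25*(-7 - 5)) = W*(4*25*(-12)) = W*(-1200) = -1200*W)
Q(V, o) = V + V*o**2 (Q(V, o) = (V*o)*o + V = V*o**2 + V = V + V*o**2)
1/(t(-2460, -1410) + Q(-1684, 2331)) = 1/(-1200*(-1410) - 1684*(1 + 2331**2)) = 1/(1692000 - 1684*(1 + 5433561)) = 1/(1692000 - 1684*5433562) = 1/(1692000 - 9150118408) = 1/(-9148426408) = -1/9148426408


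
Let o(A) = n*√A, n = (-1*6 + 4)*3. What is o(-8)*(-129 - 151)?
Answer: 3360*I*√2 ≈ 4751.8*I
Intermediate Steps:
n = -6 (n = (-6 + 4)*3 = -2*3 = -6)
o(A) = -6*√A
o(-8)*(-129 - 151) = (-12*I*√2)*(-129 - 151) = -12*I*√2*(-280) = 3360*I*√2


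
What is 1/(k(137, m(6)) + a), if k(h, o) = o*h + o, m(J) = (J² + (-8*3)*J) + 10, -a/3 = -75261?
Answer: 1/212259 ≈ 4.7112e-6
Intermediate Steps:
a = 225783 (a = -3*(-75261) = 225783)
m(J) = 10 + J² - 24*J (m(J) = (J² - 24*J) + 10 = 10 + J² - 24*J)
k(h, o) = o + h*o (k(h, o) = h*o + o = o + h*o)
1/(k(137, m(6)) + a) = 1/((10 + 6² - 24*6)*(1 + 137) + 225783) = 1/((10 + 36 - 144)*138 + 225783) = 1/(-98*138 + 225783) = 1/(-13524 + 225783) = 1/212259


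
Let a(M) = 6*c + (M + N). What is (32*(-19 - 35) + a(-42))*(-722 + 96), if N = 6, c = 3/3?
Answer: 1100508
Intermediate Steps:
c = 1 (c = 3*(⅓) = 1)
a(M) = 12 + M (a(M) = 6*1 + (M + 6) = 6 + (6 + M) = 12 + M)
(32*(-19 - 35) + a(-42))*(-722 + 96) = (32*(-19 - 35) + (12 - 42))*(-722 + 96) = (32*(-54) - 30)*(-626) = (-1728 - 30)*(-626) = -1758*(-626) = 1100508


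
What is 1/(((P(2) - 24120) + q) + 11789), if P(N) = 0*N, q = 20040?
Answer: 1/7709 ≈ 0.00012972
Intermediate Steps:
P(N) = 0
1/(((P(2) - 24120) + q) + 11789) = 1/(((0 - 24120) + 20040) + 11789) = 1/((-24120 + 20040) + 11789) = 1/(-4080 + 11789) = 1/7709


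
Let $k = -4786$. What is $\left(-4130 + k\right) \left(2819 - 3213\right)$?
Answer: $3512904$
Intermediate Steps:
$\left(-4130 + k\right) \left(2819 - 3213\right) = \left(-4130 - 4786\right) \left(2819 - 3213\right) = \left(-8916\right) \left(-394\right) = 3512904$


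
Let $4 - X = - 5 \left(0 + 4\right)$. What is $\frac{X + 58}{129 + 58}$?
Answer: $\frac{82}{187} \approx 0.4385$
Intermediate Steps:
$X = 24$ ($X = 4 - - 5 \left(0 + 4\right) = 4 - \left(-5\right) 4 = 4 - -20 = 4 + 20 = 24$)
$\frac{X + 58}{129 + 58} = \frac{24 + 58}{129 + 58} = \frac{1}{187} \cdot 82 = \frac{82}{187}$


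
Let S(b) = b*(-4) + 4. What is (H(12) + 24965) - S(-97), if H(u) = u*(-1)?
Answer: 24561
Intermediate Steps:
H(u) = -u
S(b) = 4 - 4*b (S(b) = -4*b + 4 = 4 - 4*b)
(H(12) + 24965) - S(-97) = (-1*12 + 24965) - (4 - 4*(-97)) = (-12 + 24965) - (4 + 388) = 24953 - 1*392 = 24953 - 392 = 24561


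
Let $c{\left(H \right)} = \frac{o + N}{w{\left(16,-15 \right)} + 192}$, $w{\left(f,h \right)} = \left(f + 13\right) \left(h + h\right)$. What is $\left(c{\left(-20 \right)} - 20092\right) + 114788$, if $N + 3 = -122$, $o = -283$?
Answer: $\frac{10700716}{113} \approx 94697.0$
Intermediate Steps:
$w{\left(f,h \right)} = 2 h \left(13 + f\right)$ ($w{\left(f,h \right)} = \left(13 + f\right) 2 h = 2 h \left(13 + f\right)$)
$N = -125$ ($N = -3 - 122 = -125$)
$c{\left(H \right)} = \frac{68}{113}$ ($c{\left(H \right)} = \frac{-283 - 125}{2 \left(-15\right) \left(13 + 16\right) + 192} = - \frac{408}{2 \left(-15\right) 29 + 192} = - \frac{408}{-870 + 192} = - \frac{408}{-678} = \left(-408\right) \left(- \frac{1}{678}\right) = \frac{68}{113}$)
$\left(c{\left(-20 \right)} - 20092\right) + 114788 = \left(\frac{68}{113} - 20092\right) + 114788 = - \frac{2270328}{113} + 114788 = \frac{10700716}{113}$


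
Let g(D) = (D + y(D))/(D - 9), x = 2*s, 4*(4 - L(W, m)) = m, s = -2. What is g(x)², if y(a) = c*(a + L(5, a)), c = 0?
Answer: 16/169 ≈ 0.094675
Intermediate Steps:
L(W, m) = 4 - m/4
x = -4 (x = 2*(-2) = -4)
y(a) = 0 (y(a) = 0*(a + (4 - a/4)) = 0*(4 + 3*a/4) = 0)
g(D) = D/(-9 + D) (g(D) = (D + 0)/(D - 9) = D/(-9 + D))
g(x)² = (-4/(-9 - 4))² = (-4/(-13))² = (-4*(-1/13))² = (4/13)² = 16/169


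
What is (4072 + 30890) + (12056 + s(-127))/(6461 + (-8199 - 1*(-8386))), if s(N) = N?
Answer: 232439305/6648 ≈ 34964.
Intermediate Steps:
(4072 + 30890) + (12056 + s(-127))/(6461 + (-8199 - 1*(-8386))) = (4072 + 30890) + (12056 - 127)/(6461 + (-8199 - 1*(-8386))) = 34962 + 11929/(6461 + (-8199 + 8386)) = 34962 + 11929/(6461 + 187) = 34962 + 11929/6648 = 232439305/6648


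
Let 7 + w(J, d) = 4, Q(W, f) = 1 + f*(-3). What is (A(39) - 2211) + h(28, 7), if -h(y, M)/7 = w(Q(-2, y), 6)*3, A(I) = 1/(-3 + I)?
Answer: -77327/36 ≈ -2148.0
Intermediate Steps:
Q(W, f) = 1 - 3*f
w(J, d) = -3 (w(J, d) = -7 + 4 = -3)
h(y, M) = 63 (h(y, M) = -(-21)*3 = -7*(-9) = 63)
(A(39) - 2211) + h(28, 7) = (1/(-3 + 39) - 2211) + 63 = (1/36 - 2211) + 63 = -79595/36 + 63 = -77327/36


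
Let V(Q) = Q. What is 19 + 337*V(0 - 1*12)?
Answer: -4025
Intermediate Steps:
19 + 337*V(0 - 1*12) = 19 + 337*(0 - 1*12) = 19 + 337*(0 - 12) = 19 + 337*(-12) = 19 - 4044 = -4025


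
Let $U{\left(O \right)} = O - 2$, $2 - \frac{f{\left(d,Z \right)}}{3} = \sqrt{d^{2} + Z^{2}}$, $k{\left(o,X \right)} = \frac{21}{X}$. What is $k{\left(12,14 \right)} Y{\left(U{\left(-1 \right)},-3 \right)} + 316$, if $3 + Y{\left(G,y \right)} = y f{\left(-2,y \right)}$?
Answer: $\frac{569}{2} + \frac{27 \sqrt{13}}{2} \approx 333.17$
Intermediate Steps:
$f{\left(d,Z \right)} = 6 - 3 \sqrt{Z^{2} + d^{2}}$ ($f{\left(d,Z \right)} = 6 - 3 \sqrt{d^{2} + Z^{2}} = 6 - 3 \sqrt{Z^{2} + d^{2}}$)
$U{\left(O \right)} = -2 + O$
$Y{\left(G,y \right)} = -3 + y \left(6 - 3 \sqrt{4 + y^{2}}\right)$ ($Y{\left(G,y \right)} = -3 + y \left(6 - 3 \sqrt{y^{2} + \left(-2\right)^{2}}\right) = -3 + y \left(6 - 3 \sqrt{y^{2} + 4}\right) = -3 + y \left(6 - 3 \sqrt{4 + y^{2}}\right)$)
$k{\left(12,14 \right)} Y{\left(U{\left(-1 \right)},-3 \right)} + 316 = \frac{21}{14} \left(-3 - - 9 \left(-2 + \sqrt{4 + \left(-3\right)^{2}}\right)\right) + 316 = 21 \cdot \frac{1}{14} \left(-3 - - 9 \left(-2 + \sqrt{4 + 9}\right)\right) + 316 = \frac{3 \left(-3 - - 9 \left(-2 + \sqrt{13}\right)\right)}{2} + 316 = \frac{3 \left(-3 - \left(18 - 9 \sqrt{13}\right)\right)}{2} + 316 = \frac{3 \left(-21 + 9 \sqrt{13}\right)}{2} + 316 = \left(- \frac{63}{2} + \frac{27 \sqrt{13}}{2}\right) + 316 = \frac{569}{2} + \frac{27 \sqrt{13}}{2}$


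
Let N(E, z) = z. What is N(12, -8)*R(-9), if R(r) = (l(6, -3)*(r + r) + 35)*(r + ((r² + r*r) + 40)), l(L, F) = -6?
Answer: -220792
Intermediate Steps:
R(r) = (35 - 12*r)*(40 + r + 2*r²) (R(r) = (-6*(r + r) + 35)*(r + ((r² + r*r) + 40)) = (-12*r + 35)*(r + ((r² + r²) + 40)) = (-12*r + 35)*(r + (2*r² + 40)) = (35 - 12*r)*(r + (40 + 2*r²)) = (35 - 12*r)*(40 + r + 2*r²))
N(12, -8)*R(-9) = -8*(1400 - 445*(-9) - 24*(-9)³ + 58*(-9)²) = -8*(1400 + 4005 - 24*(-729) + 58*81) = -8*(1400 + 4005 + 17496 + 4698) = -8*27599 = -220792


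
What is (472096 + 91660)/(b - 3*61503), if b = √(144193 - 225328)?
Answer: -2889390439/945657006 - 140939*I*√9015/2836971018 ≈ -3.0554 - 0.0047169*I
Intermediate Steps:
b = 3*I*√9015 (b = √(-81135) = 3*I*√9015 ≈ 284.84*I)
(472096 + 91660)/(b - 3*61503) = (472096 + 91660)/(3*I*√9015 - 3*61503) = 563756/(3*I*√9015 - 184509) = 563756/(-184509 + 3*I*√9015)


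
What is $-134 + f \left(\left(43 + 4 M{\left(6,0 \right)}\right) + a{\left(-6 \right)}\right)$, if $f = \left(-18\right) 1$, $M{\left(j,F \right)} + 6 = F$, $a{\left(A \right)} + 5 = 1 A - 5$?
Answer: $-188$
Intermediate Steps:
$a{\left(A \right)} = -10 + A$ ($a{\left(A \right)} = -5 + \left(1 A - 5\right) = -5 + \left(A - 5\right) = -5 + \left(-5 + A\right) = -10 + A$)
$M{\left(j,F \right)} = -6 + F$
$f = -18$
$-134 + f \left(\left(43 + 4 M{\left(6,0 \right)}\right) + a{\left(-6 \right)}\right) = -134 - 18 \left(\left(43 + 4 \left(-6 + 0\right)\right) - 16\right) = -134 - 18 \left(\left(43 + 4 \left(-6\right)\right) - 16\right) = -134 - 18 \left(\left(43 - 24\right) - 16\right) = -134 - 18 \left(19 - 16\right) = -134 - 54 = -188$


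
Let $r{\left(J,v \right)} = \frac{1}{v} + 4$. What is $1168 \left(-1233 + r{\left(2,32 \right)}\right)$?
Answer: $- \frac{2870871}{2} \approx -1.4354 \cdot 10^{6}$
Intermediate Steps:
$r{\left(J,v \right)} = 4 + \frac{1}{v}$
$1168 \left(-1233 + r{\left(2,32 \right)}\right) = 1168 \left(-1233 + \left(4 + \frac{1}{32}\right)\right) = 1168 \left(-1233 + \frac{129}{32}\right) = 1168 \left(- \frac{39327}{32}\right) = - \frac{2870871}{2}$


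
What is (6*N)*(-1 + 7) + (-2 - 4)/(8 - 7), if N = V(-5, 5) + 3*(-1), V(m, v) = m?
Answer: -294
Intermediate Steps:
N = -8 (N = -5 + 3*(-1) = -5 - 3 = -8)
(6*N)*(-1 + 7) + (-2 - 4)/(8 - 7) = (6*(-8))*(-1 + 7) + (-2 - 4)/(8 - 7) = -48*6 - 6/1 = -288 - 6*1 = -288 - 6 = -294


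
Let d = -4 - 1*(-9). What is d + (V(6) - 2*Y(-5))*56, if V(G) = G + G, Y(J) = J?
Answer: 1237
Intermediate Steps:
V(G) = 2*G
d = 5 (d = -4 + 9 = 5)
d + (V(6) - 2*Y(-5))*56 = 5 + (2*6 - 2*(-5))*56 = 5 + (12 + 10)*56 = 5 + 22*56 = 5 + 1232 = 1237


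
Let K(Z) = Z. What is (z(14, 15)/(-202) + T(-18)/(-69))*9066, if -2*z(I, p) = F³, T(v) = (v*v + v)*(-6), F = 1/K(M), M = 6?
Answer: 80695848001/334512 ≈ 2.4123e+5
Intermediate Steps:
F = ⅙ (F = 1/6 = ⅙ ≈ 0.16667)
T(v) = -6*v - 6*v² (T(v) = (v² + v)*(-6) = (v + v²)*(-6) = -6*v - 6*v²)
z(I, p) = -1/432 (z(I, p) = -(⅙)³/2 = -½*1/216 = -1/432)
(z(14, 15)/(-202) + T(-18)/(-69))*9066 = (-1/432/(-202) - 6*(-18)*(1 - 18)/(-69))*9066 = (-1/432*(-1/202) - 6*(-18)*(-17)*(-1/69))*9066 = (1/87264 - 1836*(-1/69))*9066 = (1/87264 + 612/23)*9066 = (53405591/2007072)*9066 = 80695848001/334512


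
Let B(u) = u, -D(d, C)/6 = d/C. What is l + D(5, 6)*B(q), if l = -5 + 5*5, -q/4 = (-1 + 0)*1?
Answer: 0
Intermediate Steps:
D(d, C) = -6*d/C
q = 4 (q = -4*(-1 + 0) = -(-4) = -4*(-1) = 4)
l = 20 (l = -5 + 25 = 20)
l + D(5, 6)*B(q) = 20 - 6*5/6*4 = 20 - 6*5*⅙*4 = 20 - 5*4 = 20 - 20 = 0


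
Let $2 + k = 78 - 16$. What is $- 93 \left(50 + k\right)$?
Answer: $-10230$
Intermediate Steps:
$k = 60$ ($k = -2 + \left(78 - 16\right) = -2 + 62 = 60$)
$- 93 \left(50 + k\right) = - 93 \left(50 + 60\right) = \left(-93\right) 110 = -10230$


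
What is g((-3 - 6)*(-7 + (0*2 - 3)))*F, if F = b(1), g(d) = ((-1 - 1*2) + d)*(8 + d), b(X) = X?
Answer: 8526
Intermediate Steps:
g(d) = (-3 + d)*(8 + d) (g(d) = ((-1 - 2) + d)*(8 + d) = (-3 + d)*(8 + d))
F = 1
g((-3 - 6)*(-7 + (0*2 - 3)))*F = (-24 + ((-3 - 6)*(-7 + (0*2 - 3)))² + 5*((-3 - 6)*(-7 + (0*2 - 3))))*1 = (-24 + (-9*(-7 + (0 - 3)))² + 5*(-9*(-7 + (0 - 3))))*1 = (-24 + (-9*(-7 - 3))² + 5*(-9*(-7 - 3)))*1 = (-24 + (-9*(-10))² + 5*(-9*(-10)))*1 = (-24 + 90² + 5*90)*1 = (-24 + 8100 + 450)*1 = 8526*1 = 8526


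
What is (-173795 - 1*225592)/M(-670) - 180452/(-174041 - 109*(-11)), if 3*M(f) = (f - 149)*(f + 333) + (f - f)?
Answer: -8738180567/2650272807 ≈ -3.2971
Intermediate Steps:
M(f) = (-149 + f)*(333 + f)/3 (M(f) = ((f - 149)*(f + 333) + (f - f))/3 = ((-149 + f)*(333 + f) + 0)/3 = ((-149 + f)*(333 + f))/3 = (-149 + f)*(333 + f)/3)
(-173795 - 1*225592)/M(-670) - 180452/(-174041 - 109*(-11)) = (-173795 - 1*225592)/(-16539 + (1/3)*(-670)**2 + (184/3)*(-670)) - 180452/(-174041 - 109*(-11)) = (-173795 - 225592)/(-16539 + (1/3)*448900 - 123280/3) - 180452/(-174041 + 1199) = -399387/(-16539 + 448900/3 - 123280/3) - 180452/(-172842) = -399387/92001 - 180452*(-1/172842) = -399387*1/92001 + 90226/86421 = -133129/30667 + 90226/86421 = -8738180567/2650272807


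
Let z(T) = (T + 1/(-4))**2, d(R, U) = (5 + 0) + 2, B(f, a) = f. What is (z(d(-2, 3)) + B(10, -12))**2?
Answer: 790321/256 ≈ 3087.2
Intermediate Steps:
d(R, U) = 7 (d(R, U) = 5 + 2 = 7)
z(T) = (-1/4 + T)**2 (z(T) = (T - 1/4)**2 = (-1/4 + T)**2)
(z(d(-2, 3)) + B(10, -12))**2 = ((-1 + 4*7)**2/16 + 10)**2 = ((-1 + 28)**2/16 + 10)**2 = ((1/16)*27**2 + 10)**2 = ((1/16)*729 + 10)**2 = (729/16 + 10)**2 = (889/16)**2 = 790321/256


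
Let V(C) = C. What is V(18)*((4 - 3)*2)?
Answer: 36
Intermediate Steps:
V(18)*((4 - 3)*2) = 18*((4 - 3)*2) = 18*(1*2) = 18*2 = 36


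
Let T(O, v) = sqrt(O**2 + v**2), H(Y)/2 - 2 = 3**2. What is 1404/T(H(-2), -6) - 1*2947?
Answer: -2947 + 27*sqrt(130)/5 ≈ -2885.4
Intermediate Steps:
H(Y) = 22 (H(Y) = 4 + 2*3**2 = 4 + 2*9 = 4 + 18 = 22)
1404/T(H(-2), -6) - 1*2947 = 1404/(sqrt(22**2 + (-6)**2)) - 1*2947 = 1404/(sqrt(484 + 36)) - 2947 = 1404/(sqrt(520)) - 2947 = 1404/((2*sqrt(130))) - 2947 = 1404*(sqrt(130)/260) - 2947 = 27*sqrt(130)/5 - 2947 = -2947 + 27*sqrt(130)/5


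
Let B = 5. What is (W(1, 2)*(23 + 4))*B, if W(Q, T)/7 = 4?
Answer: 3780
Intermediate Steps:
W(Q, T) = 28 (W(Q, T) = 7*4 = 28)
(W(1, 2)*(23 + 4))*B = (28*(23 + 4))*5 = (28*27)*5 = 756*5 = 3780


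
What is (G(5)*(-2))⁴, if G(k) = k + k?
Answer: 160000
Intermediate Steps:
G(k) = 2*k
(G(5)*(-2))⁴ = ((2*5)*(-2))⁴ = (10*(-2))⁴ = (-20)⁴ = 160000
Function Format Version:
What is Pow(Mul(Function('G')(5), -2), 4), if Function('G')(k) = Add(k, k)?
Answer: 160000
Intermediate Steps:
Function('G')(k) = Mul(2, k)
Pow(Mul(Function('G')(5), -2), 4) = Pow(Mul(Mul(2, 5), -2), 4) = Pow(Mul(10, -2), 4) = Pow(-20, 4) = 160000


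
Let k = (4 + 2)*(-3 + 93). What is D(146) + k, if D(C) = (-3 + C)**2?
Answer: 20989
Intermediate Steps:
k = 540 (k = 6*90 = 540)
D(146) + k = (-3 + 146)**2 + 540 = 143**2 + 540 = 20449 + 540 = 20989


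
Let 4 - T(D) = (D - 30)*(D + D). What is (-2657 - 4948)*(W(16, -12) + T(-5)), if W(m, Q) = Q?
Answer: 2722590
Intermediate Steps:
T(D) = 4 - 2*D*(-30 + D) (T(D) = 4 - (D - 30)*(D + D) = 4 - (-30 + D)*2*D = 4 - 2*D*(-30 + D))
(-2657 - 4948)*(W(16, -12) + T(-5)) = (-2657 - 4948)*(-12 + (4 - 2*(-5)**2 + 60*(-5))) = -7605*(-12 + (4 - 2*25 - 300)) = -7605*(-12 + (4 - 50 - 300)) = -7605*(-12 - 346) = -7605*(-358) = 2722590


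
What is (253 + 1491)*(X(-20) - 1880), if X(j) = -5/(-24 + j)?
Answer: -36063740/11 ≈ -3.2785e+6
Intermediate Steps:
(253 + 1491)*(X(-20) - 1880) = (253 + 1491)*(-5/(-24 - 20) - 1880) = 1744*(-5/(-44) - 1880) = 1744*(-5*(-1/44) - 1880) = 1744*(5/44 - 1880) = 1744*(-82715/44) = -36063740/11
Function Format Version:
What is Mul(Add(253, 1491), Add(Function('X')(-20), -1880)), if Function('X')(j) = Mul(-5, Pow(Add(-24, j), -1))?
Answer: Rational(-36063740, 11) ≈ -3.2785e+6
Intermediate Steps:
Mul(Add(253, 1491), Add(Function('X')(-20), -1880)) = Mul(Add(253, 1491), Add(Mul(-5, Pow(Add(-24, -20), -1)), -1880)) = Mul(1744, Add(Mul(-5, Pow(-44, -1)), -1880)) = Mul(1744, Add(Mul(-5, Rational(-1, 44)), -1880)) = Mul(1744, Add(Rational(5, 44), -1880)) = Mul(1744, Rational(-82715, 44)) = Rational(-36063740, 11)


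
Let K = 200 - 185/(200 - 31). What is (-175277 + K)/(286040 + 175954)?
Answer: -14794099/39038493 ≈ -0.37896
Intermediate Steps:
K = 33615/169 (K = 200 - 185/169 = 33615/169 ≈ 198.91)
(-175277 + K)/(286040 + 175954) = (-175277 + 33615/169)/(286040 + 175954) = -29588198/169/461994 = -29588198/169*1/461994 = -14794099/39038493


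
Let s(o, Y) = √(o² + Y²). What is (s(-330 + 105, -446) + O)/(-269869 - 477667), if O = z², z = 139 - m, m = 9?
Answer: -4225/186884 - √249541/747536 ≈ -0.023276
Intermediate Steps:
s(o, Y) = √(Y² + o²)
z = 130 (z = 139 - 1*9 = 139 - 9 = 130)
O = 16900 (O = 130² = 16900)
(s(-330 + 105, -446) + O)/(-269869 - 477667) = (√((-446)² + (-330 + 105)²) + 16900)/(-269869 - 477667) = (√(198916 + (-225)²) + 16900)/(-747536) = (√(198916 + 50625) + 16900)*(-1/747536) = (√249541 + 16900)*(-1/747536) = (16900 + √249541)*(-1/747536) = -4225/186884 - √249541/747536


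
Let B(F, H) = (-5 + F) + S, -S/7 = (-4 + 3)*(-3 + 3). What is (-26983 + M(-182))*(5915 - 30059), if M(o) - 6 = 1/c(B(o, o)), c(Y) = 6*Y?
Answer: 121799216680/187 ≈ 6.5133e+8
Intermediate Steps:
S = 0 (S = -7*(-4 + 3)*(-3 + 3) = -(-7)*0 = -7*0 = 0)
B(F, H) = -5 + F (B(F, H) = (-5 + F) + 0 = -5 + F)
M(o) = 6 + 1/(-30 + 6*o) (M(o) = 6 + 1/(6*(-5 + o)) = 6 + 1/(-30 + 6*o))
(-26983 + M(-182))*(5915 - 30059) = (-26983 + (-179 + 36*(-182))/(6*(-5 - 182)))*(5915 - 30059) = (-26983 + (⅙)*(-179 - 6552)/(-187))*(-24144) = (-26983 + (⅙)*(-1/187)*(-6731))*(-24144) = (-26983 + 6731/1122)*(-24144) = -30268195/1122*(-24144) = 121799216680/187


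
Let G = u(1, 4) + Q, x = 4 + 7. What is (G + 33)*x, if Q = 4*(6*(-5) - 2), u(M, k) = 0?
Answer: -1045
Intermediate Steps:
x = 11
Q = -128 (Q = 4*(-30 - 2) = 4*(-32) = -128)
G = -128 (G = 0 - 128 = -128)
(G + 33)*x = (-128 + 33)*11 = -95*11 = -1045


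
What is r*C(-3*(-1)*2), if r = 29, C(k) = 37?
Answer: 1073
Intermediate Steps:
r*C(-3*(-1)*2) = 29*37 = 1073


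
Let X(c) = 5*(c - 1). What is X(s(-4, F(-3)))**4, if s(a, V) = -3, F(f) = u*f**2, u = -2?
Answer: 160000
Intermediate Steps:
F(f) = -2*f**2
X(c) = -5 + 5*c (X(c) = 5*(-1 + c) = -5 + 5*c)
X(s(-4, F(-3)))**4 = (-5 + 5*(-3))**4 = (-5 - 15)**4 = (-20)**4 = 160000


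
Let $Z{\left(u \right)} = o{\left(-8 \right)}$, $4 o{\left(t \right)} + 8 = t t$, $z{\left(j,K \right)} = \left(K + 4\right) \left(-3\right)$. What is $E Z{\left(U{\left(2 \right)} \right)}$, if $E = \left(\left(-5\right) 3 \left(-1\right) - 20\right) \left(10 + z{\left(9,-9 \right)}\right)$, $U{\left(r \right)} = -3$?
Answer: $-1750$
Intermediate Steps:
$z{\left(j,K \right)} = -12 - 3 K$ ($z{\left(j,K \right)} = \left(4 + K\right) \left(-3\right) = -12 - 3 K$)
$o{\left(t \right)} = -2 + \frac{t^{2}}{4}$ ($o{\left(t \right)} = -2 + \frac{t t}{4} = -2 + \frac{t^{2}}{4}$)
$E = -125$ ($E = \left(\left(-5\right) 3 \left(-1\right) - 20\right) \left(10 - -15\right) = \left(\left(-15\right) \left(-1\right) - 20\right) \left(10 + \left(-12 + 27\right)\right) = \left(15 - 20\right) \left(10 + 15\right) = \left(-5\right) 25 = -125$)
$Z{\left(u \right)} = 14$ ($Z{\left(u \right)} = -2 + \frac{\left(-8\right)^{2}}{4} = -2 + \frac{1}{4} \cdot 64 = -2 + 16 = 14$)
$E Z{\left(U{\left(2 \right)} \right)} = \left(-125\right) 14 = -1750$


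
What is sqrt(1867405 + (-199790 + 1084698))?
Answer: sqrt(2752313) ≈ 1659.0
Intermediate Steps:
sqrt(1867405 + (-199790 + 1084698)) = sqrt(1867405 + 884908) = sqrt(2752313)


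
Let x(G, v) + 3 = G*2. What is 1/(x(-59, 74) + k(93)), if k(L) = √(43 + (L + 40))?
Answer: -11/1315 - 4*√11/14465 ≈ -0.0092822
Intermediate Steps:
x(G, v) = -3 + 2*G (x(G, v) = -3 + G*2 = -3 + 2*G)
k(L) = √(83 + L) (k(L) = √(43 + (40 + L)) = √(83 + L))
1/(x(-59, 74) + k(93)) = 1/((-3 + 2*(-59)) + √(83 + 93)) = 1/((-3 - 118) + √176) = 1/(-121 + 4*√11)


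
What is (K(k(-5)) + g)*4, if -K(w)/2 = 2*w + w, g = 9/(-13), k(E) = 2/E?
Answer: 444/65 ≈ 6.8308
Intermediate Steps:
g = -9/13 (g = 9*(-1/13) = -9/13 ≈ -0.69231)
K(w) = -6*w (K(w) = -2*(2*w + w) = -6*w)
(K(k(-5)) + g)*4 = (-12/(-5) - 9/13)*4 = (-12*(-1)/5 - 9/13)*4 = (-6*(-2/5) - 9/13)*4 = (12/5 - 9/13)*4 = (111/65)*4 = 444/65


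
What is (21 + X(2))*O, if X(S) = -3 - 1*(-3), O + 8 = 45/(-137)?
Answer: -23961/137 ≈ -174.90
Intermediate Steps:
O = -1141/137 (O = -8 + 45/(-137) = -8 + 45*(-1/137) = -8 - 45/137 = -1141/137 ≈ -8.3285)
X(S) = 0 (X(S) = -3 + 3 = 0)
(21 + X(2))*O = (21 + 0)*(-1141/137) = 21*(-1141/137) = -23961/137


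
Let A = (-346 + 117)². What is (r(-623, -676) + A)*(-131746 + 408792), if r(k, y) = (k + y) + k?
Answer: 13996086874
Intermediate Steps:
r(k, y) = y + 2*k
A = 52441 (A = (-229)² = 52441)
(r(-623, -676) + A)*(-131746 + 408792) = ((-676 + 2*(-623)) + 52441)*(-131746 + 408792) = ((-676 - 1246) + 52441)*277046 = (-1922 + 52441)*277046 = 50519*277046 = 13996086874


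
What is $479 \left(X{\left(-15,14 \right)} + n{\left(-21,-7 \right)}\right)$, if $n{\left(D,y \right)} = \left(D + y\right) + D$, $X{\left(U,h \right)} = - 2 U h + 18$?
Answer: $186331$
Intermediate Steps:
$X{\left(U,h \right)} = 18 - 2 U h$ ($X{\left(U,h \right)} = - 2 U h + 18 = 18 - 2 U h$)
$n{\left(D,y \right)} = y + 2 D$
$479 \left(X{\left(-15,14 \right)} + n{\left(-21,-7 \right)}\right) = 479 \left(\left(18 - \left(-30\right) 14\right) + \left(-7 + 2 \left(-21\right)\right)\right) = 479 \left(\left(18 + 420\right) - 49\right) = 479 \left(438 - 49\right) = 479 \cdot 389 = 186331$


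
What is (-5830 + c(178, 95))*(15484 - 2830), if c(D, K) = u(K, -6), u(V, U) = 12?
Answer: -73620972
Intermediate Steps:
c(D, K) = 12
(-5830 + c(178, 95))*(15484 - 2830) = (-5830 + 12)*(15484 - 2830) = -5818*12654 = -73620972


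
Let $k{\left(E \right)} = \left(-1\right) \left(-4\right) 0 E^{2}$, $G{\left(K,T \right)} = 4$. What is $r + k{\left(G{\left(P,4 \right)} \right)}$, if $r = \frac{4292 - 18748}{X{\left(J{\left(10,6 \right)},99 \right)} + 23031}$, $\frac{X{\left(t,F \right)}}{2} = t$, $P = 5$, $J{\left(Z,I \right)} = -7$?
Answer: $- \frac{14456}{23017} \approx -0.62806$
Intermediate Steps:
$X{\left(t,F \right)} = 2 t$
$k{\left(E \right)} = 0$ ($k{\left(E \right)} = 4 \cdot 0 = 0$)
$r = - \frac{14456}{23017}$ ($r = \frac{4292 - 18748}{2 \left(-7\right) + 23031} = - \frac{14456}{-14 + 23031} = - \frac{14456}{23017} \approx -0.62806$)
$r + k{\left(G{\left(P,4 \right)} \right)} = - \frac{14456}{23017} + 0 = - \frac{14456}{23017}$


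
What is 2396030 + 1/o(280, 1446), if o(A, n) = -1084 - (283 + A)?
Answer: 3946261409/1647 ≈ 2.3960e+6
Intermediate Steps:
o(A, n) = -1367 - A (o(A, n) = -1084 + (-283 - A) = -1367 - A)
2396030 + 1/o(280, 1446) = 2396030 + 1/(-1367 - 1*280) = 2396030 + 1/(-1367 - 280) = 2396030 + 1/(-1647) = 2396030 - 1/1647 = 3946261409/1647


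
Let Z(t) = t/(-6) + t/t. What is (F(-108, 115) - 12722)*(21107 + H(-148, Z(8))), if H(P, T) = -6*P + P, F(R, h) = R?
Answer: -280297010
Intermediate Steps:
Z(t) = 1 - t/6 (Z(t) = t*(-1/6) + 1 = -t/6 + 1 = 1 - t/6)
H(P, T) = -5*P
(F(-108, 115) - 12722)*(21107 + H(-148, Z(8))) = (-108 - 12722)*(21107 - 5*(-148)) = -12830*(21107 + 740) = -12830*21847 = -280297010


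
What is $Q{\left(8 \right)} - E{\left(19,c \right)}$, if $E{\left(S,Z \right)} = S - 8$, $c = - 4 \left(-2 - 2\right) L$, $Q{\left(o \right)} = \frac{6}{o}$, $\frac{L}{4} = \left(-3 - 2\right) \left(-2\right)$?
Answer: $- \frac{41}{4} \approx -10.25$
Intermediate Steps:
$L = 40$ ($L = 4 \left(-3 - 2\right) \left(-2\right) = 4 \left(\left(-5\right) \left(-2\right)\right) = 4 \cdot 10 = 40$)
$c = 640$ ($c = - 4 \left(-2 - 2\right) 40 = \left(-4\right) \left(-4\right) 40 = 16 \cdot 40 = 640$)
$E{\left(S,Z \right)} = -8 + S$ ($E{\left(S,Z \right)} = S - 8 = -8 + S$)
$Q{\left(8 \right)} - E{\left(19,c \right)} = \frac{6}{8} - \left(-8 + 19\right) = 6 \cdot \frac{1}{8} - 11 = \frac{3}{4} - 11 = - \frac{41}{4}$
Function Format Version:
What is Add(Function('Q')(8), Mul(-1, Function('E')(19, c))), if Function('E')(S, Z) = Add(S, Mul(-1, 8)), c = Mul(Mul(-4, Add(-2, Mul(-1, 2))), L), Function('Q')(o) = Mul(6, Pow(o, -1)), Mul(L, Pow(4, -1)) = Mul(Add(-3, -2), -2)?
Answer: Rational(-41, 4) ≈ -10.250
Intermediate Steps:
L = 40 (L = Mul(4, Mul(Add(-3, -2), -2)) = Mul(4, Mul(-5, -2)) = Mul(4, 10) = 40)
c = 640 (c = Mul(Mul(-4, Add(-2, Mul(-1, 2))), 40) = Mul(Mul(-4, Add(-2, -2)), 40) = Mul(Mul(-4, -4), 40) = Mul(16, 40) = 640)
Function('E')(S, Z) = Add(-8, S) (Function('E')(S, Z) = Add(S, -8) = Add(-8, S))
Add(Function('Q')(8), Mul(-1, Function('E')(19, c))) = Add(Mul(6, Pow(8, -1)), Mul(-1, Add(-8, 19))) = Add(Mul(6, Rational(1, 8)), Mul(-1, 11)) = Add(Rational(3, 4), -11) = Rational(-41, 4)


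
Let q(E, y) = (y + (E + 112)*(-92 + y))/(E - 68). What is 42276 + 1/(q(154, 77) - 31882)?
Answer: 2699533978/63855 ≈ 42276.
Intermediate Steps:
q(E, y) = (y + (-92 + y)*(112 + E))/(-68 + E) (q(E, y) = (y + (112 + E)*(-92 + y))/(-68 + E) = (y + (-92 + y)*(112 + E))/(-68 + E))
42276 + 1/(q(154, 77) - 31882) = 42276 + 1/((-10304 - 92*154 + 113*77 + 154*77)/(-68 + 154) - 31882) = 42276 + 1/((-10304 - 14168 + 8701 + 11858)/86 - 31882) = 42276 + 1/((1/86)*(-3913) - 31882) = 42276 + 1/(-91/2 - 31882) = 42276 + 1/(-63855/2) = 42276 - 2/63855 = 2699533978/63855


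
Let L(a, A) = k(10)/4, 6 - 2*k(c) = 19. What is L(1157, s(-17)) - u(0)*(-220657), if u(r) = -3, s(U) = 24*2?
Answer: -5295781/8 ≈ -6.6197e+5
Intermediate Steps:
k(c) = -13/2 (k(c) = 3 - ½*19 = 3 - 19/2 = -13/2)
s(U) = 48
L(a, A) = -13/8 (L(a, A) = -13/2/4 = -13/2*¼ = -13/8)
L(1157, s(-17)) - u(0)*(-220657) = -13/8 - (-3)*(-220657) = -13/8 - 1*661971 = -13/8 - 661971 = -5295781/8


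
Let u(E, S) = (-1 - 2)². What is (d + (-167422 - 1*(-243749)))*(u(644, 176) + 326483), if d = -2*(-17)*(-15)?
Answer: 24753643964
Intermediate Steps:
d = -510 (d = 34*(-15) = -510)
u(E, S) = 9 (u(E, S) = (-3)² = 9)
(d + (-167422 - 1*(-243749)))*(u(644, 176) + 326483) = (-510 + (-167422 - 1*(-243749)))*(9 + 326483) = (-510 + (-167422 + 243749))*326492 = (-510 + 76327)*326492 = 75817*326492 = 24753643964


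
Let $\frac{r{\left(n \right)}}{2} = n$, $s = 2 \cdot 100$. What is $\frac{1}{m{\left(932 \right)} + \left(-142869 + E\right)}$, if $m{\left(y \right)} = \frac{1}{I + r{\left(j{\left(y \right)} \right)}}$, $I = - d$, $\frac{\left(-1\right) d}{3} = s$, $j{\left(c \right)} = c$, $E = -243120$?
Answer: $- \frac{2464}{951076895} \approx -2.5907 \cdot 10^{-6}$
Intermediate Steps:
$s = 200$
$d = -600$ ($d = \left(-3\right) 200 = -600$)
$I = 600$ ($I = \left(-1\right) \left(-600\right) = 600$)
$r{\left(n \right)} = 2 n$
$m{\left(y \right)} = \frac{1}{600 + 2 y}$
$\frac{1}{m{\left(932 \right)} + \left(-142869 + E\right)} = \frac{1}{\frac{1}{2 \left(300 + 932\right)} - 385989} = \frac{1}{\frac{1}{2 \cdot 1232} - 385989} = \frac{1}{\frac{1}{2} \cdot \frac{1}{1232} - 385989} = \frac{1}{\frac{1}{2464} - 385989} = \frac{1}{- \frac{951076895}{2464}} = - \frac{2464}{951076895}$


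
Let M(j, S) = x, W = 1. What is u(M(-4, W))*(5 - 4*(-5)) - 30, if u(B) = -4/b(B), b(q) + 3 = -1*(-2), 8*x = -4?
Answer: 70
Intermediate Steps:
x = -½ (x = (⅛)*(-4) = -½ ≈ -0.50000)
b(q) = -1 (b(q) = -3 - 1*(-2) = -3 + 2 = -1)
M(j, S) = -½
u(B) = 4 (u(B) = -4/(-1) = -4*(-1) = 4)
u(M(-4, W))*(5 - 4*(-5)) - 30 = 4*(5 - 4*(-5)) - 30 = 4*(5 + 20) - 30 = 4*25 - 30 = 100 - 30 = 70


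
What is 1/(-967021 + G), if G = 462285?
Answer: -1/504736 ≈ -1.9812e-6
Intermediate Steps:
1/(-967021 + G) = 1/(-967021 + 462285) = 1/(-504736) = -1/504736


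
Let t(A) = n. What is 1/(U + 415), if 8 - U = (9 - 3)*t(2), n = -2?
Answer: 1/435 ≈ 0.0022989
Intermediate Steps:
t(A) = -2
U = 20 (U = 8 - (9 - 3)*(-2) = 8 - 6*(-2) = 8 - 1*(-12) = 8 + 12 = 20)
1/(U + 415) = 1/(20 + 415) = 1/435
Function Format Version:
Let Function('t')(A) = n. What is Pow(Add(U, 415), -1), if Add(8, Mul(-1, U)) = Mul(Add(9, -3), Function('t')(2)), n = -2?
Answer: Rational(1, 435) ≈ 0.0022989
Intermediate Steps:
Function('t')(A) = -2
U = 20 (U = Add(8, Mul(-1, Mul(Add(9, -3), -2))) = Add(8, Mul(-1, Mul(6, -2))) = Add(8, Mul(-1, -12)) = Add(8, 12) = 20)
Pow(Add(U, 415), -1) = Pow(Add(20, 415), -1) = Pow(435, -1) = Rational(1, 435)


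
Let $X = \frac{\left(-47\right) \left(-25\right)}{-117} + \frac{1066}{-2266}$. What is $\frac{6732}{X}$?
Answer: $- \frac{223100163}{348409} \approx -640.34$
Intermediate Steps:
$X = - \frac{1393636}{132561}$ ($X = 1175 \left(- \frac{1}{117}\right) + 1066 \left(- \frac{1}{2266}\right) = - \frac{1175}{117} - \frac{533}{1133} = - \frac{1393636}{132561} \approx -10.513$)
$\frac{6732}{X} = \frac{6732}{- \frac{1393636}{132561}} = 6732 \left(- \frac{132561}{1393636}\right) = - \frac{223100163}{348409}$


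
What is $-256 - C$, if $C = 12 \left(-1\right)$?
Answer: $-244$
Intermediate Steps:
$C = -12$
$-256 - C = -256 - -12 = -256 + 12 = -244$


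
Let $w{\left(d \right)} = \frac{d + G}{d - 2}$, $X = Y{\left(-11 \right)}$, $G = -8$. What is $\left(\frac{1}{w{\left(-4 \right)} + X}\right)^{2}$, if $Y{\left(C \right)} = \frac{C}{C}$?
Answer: $\frac{1}{9} \approx 0.11111$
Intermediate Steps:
$Y{\left(C \right)} = 1$
$X = 1$
$w{\left(d \right)} = \frac{-8 + d}{-2 + d}$ ($w{\left(d \right)} = \frac{d - 8}{d - 2} = \frac{-8 + d}{-2 + d}$)
$\left(\frac{1}{w{\left(-4 \right)} + X}\right)^{2} = \left(\frac{1}{\frac{-8 - 4}{-2 - 4} + 1}\right)^{2} = \left(\frac{1}{\frac{1}{-6} \left(-12\right) + 1}\right)^{2} = \left(\frac{1}{\left(- \frac{1}{6}\right) \left(-12\right) + 1}\right)^{2} = \left(\frac{1}{2 + 1}\right)^{2} = \left(\frac{1}{3}\right)^{2} = \frac{1}{9}$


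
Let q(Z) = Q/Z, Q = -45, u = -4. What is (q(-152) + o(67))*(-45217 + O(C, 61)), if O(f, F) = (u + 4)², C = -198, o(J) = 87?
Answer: -599984373/152 ≈ -3.9473e+6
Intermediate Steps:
O(f, F) = 0 (O(f, F) = (-4 + 4)² = 0² = 0)
q(Z) = -45/Z
(q(-152) + o(67))*(-45217 + O(C, 61)) = (-45/(-152) + 87)*(-45217 + 0) = (-45*(-1/152) + 87)*(-45217) = (45/152 + 87)*(-45217) = (13269/152)*(-45217) = -599984373/152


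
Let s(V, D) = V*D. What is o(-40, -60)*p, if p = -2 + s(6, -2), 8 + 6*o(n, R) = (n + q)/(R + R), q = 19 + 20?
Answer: 6713/360 ≈ 18.647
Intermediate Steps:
q = 39
s(V, D) = D*V
o(n, R) = -4/3 + (39 + n)/(12*R) (o(n, R) = -4/3 + ((n + 39)/(R + R))/6 = -4/3 + ((39 + n)/((2*R)))/6 = -4/3 + ((39 + n)*(1/(2*R)))/6 = -4/3 + ((39 + n)/(2*R))/6 = -4/3 + (39 + n)/(12*R))
p = -14 (p = -2 - 2*6 = -2 - 12 = -14)
o(-40, -60)*p = ((1/12)*(39 - 40 - 16*(-60))/(-60))*(-14) = ((1/12)*(-1/60)*(39 - 40 + 960))*(-14) = ((1/12)*(-1/60)*959)*(-14) = -959/720*(-14) = 6713/360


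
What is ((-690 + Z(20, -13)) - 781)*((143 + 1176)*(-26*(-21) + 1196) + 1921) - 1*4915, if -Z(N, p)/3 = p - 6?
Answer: -3251666181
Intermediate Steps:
Z(N, p) = 18 - 3*p (Z(N, p) = -3*(p - 6) = -3*(-6 + p) = 18 - 3*p)
((-690 + Z(20, -13)) - 781)*((143 + 1176)*(-26*(-21) + 1196) + 1921) - 1*4915 = ((-690 + (18 - 3*(-13))) - 781)*((143 + 1176)*(-26*(-21) + 1196) + 1921) - 1*4915 = ((-690 + (18 + 39)) - 781)*(1319*(546 + 1196) + 1921) - 4915 = ((-690 + 57) - 781)*(1319*1742 + 1921) - 4915 = (-633 - 781)*(2297698 + 1921) - 4915 = -1414*2299619 - 4915 = -3251661266 - 4915 = -3251666181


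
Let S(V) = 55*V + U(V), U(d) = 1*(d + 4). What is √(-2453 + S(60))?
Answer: √911 ≈ 30.183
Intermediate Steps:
U(d) = 4 + d (U(d) = 1*(4 + d) = 4 + d)
S(V) = 4 + 56*V (S(V) = 55*V + (4 + V) = 4 + 56*V)
√(-2453 + S(60)) = √(-2453 + (4 + 56*60)) = √(-2453 + (4 + 3360)) = √(-2453 + 3364) = √911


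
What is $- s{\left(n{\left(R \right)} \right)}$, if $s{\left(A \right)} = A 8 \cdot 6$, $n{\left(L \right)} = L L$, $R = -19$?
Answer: $-17328$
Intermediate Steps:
$n{\left(L \right)} = L^{2}$
$s{\left(A \right)} = 48 A$ ($s{\left(A \right)} = 8 A 6 = 48 A$)
$- s{\left(n{\left(R \right)} \right)} = - 48 \left(-19\right)^{2} = - 48 \cdot 361 = \left(-1\right) 17328 = -17328$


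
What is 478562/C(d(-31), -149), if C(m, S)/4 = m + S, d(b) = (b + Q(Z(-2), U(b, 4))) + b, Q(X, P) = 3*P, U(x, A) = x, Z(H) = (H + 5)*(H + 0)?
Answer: -239281/608 ≈ -393.55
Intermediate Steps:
Z(H) = H*(5 + H) (Z(H) = (5 + H)*H = H*(5 + H))
d(b) = 5*b (d(b) = (b + 3*b) + b = 4*b + b = 5*b)
C(m, S) = 4*S + 4*m (C(m, S) = 4*(m + S) = 4*(S + m) = 4*S + 4*m)
478562/C(d(-31), -149) = 478562/(4*(-149) + 4*(5*(-31))) = 478562/(-596 + 4*(-155)) = 478562/(-596 - 620) = 478562/(-1216) = 478562*(-1/1216) = -239281/608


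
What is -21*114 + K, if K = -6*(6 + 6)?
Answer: -2466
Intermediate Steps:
K = -72 (K = -6*12 = -72)
-21*114 + K = -21*114 - 72 = -2394 - 72 = -2466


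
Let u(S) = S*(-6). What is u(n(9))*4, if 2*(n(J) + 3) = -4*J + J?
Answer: 396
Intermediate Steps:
n(J) = -3 - 3*J/2 (n(J) = -3 + (-4*J + J)/2 = -3 + (-3*J)/2 = -3 - 3*J/2)
u(S) = -6*S
u(n(9))*4 = -6*(-3 - 3/2*9)*4 = -6*(-3 - 27/2)*4 = -6*(-33/2)*4 = 99*4 = 396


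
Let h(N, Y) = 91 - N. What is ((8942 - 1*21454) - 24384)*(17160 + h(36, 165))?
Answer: -635164640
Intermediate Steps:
((8942 - 1*21454) - 24384)*(17160 + h(36, 165)) = ((8942 - 1*21454) - 24384)*(17160 + (91 - 1*36)) = ((8942 - 21454) - 24384)*(17160 + (91 - 36)) = (-12512 - 24384)*(17160 + 55) = -36896*17215 = -635164640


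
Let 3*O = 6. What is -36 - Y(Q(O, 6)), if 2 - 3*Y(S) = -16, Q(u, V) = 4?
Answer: -42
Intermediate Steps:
O = 2 (O = (⅓)*6 = 2)
Y(S) = 6 (Y(S) = ⅔ - ⅓*(-16) = ⅔ + 16/3 = 6)
-36 - Y(Q(O, 6)) = -36 - 1*6 = -36 - 6 = -42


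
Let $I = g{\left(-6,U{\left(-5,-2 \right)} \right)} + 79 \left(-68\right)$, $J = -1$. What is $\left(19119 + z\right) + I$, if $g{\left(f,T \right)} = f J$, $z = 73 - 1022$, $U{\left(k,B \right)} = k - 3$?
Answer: $12804$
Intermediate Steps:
$U{\left(k,B \right)} = -3 + k$
$z = -949$ ($z = 73 - 1022 = -949$)
$g{\left(f,T \right)} = - f$ ($g{\left(f,T \right)} = f \left(-1\right) = - f$)
$I = -5366$ ($I = \left(-1\right) \left(-6\right) + 79 \left(-68\right) = 6 - 5372 = -5366$)
$\left(19119 + z\right) + I = \left(19119 - 949\right) - 5366 = 18170 - 5366 = 12804$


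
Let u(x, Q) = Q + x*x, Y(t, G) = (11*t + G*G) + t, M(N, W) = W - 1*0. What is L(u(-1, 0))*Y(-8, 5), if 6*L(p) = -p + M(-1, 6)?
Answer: -355/6 ≈ -59.167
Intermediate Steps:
M(N, W) = W (M(N, W) = W + 0 = W)
Y(t, G) = G² + 12*t (Y(t, G) = (11*t + G²) + t = (G² + 11*t) + t = G² + 12*t)
u(x, Q) = Q + x²
L(p) = 1 - p/6 (L(p) = (-p + 6)/6 = (6 - p)/6 = 1 - p/6)
L(u(-1, 0))*Y(-8, 5) = (1 - (0 + (-1)²)/6)*(5² + 12*(-8)) = (1 - (0 + 1)/6)*(25 - 96) = (1 - ⅙*1)*(-71) = (1 - ⅙)*(-71) = (⅚)*(-71) = -355/6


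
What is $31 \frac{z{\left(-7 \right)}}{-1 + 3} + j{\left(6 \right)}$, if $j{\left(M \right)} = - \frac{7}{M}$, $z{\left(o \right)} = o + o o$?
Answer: $\frac{3899}{6} \approx 649.83$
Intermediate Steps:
$z{\left(o \right)} = o + o^{2}$
$31 \frac{z{\left(-7 \right)}}{-1 + 3} + j{\left(6 \right)} = 31 \frac{\left(-7\right) \left(1 - 7\right)}{-1 + 3} - \frac{7}{6} = 31 \frac{\left(-7\right) \left(-6\right)}{2} - \frac{7}{6} = 31 \cdot \frac{1}{2} \cdot 42 - \frac{7}{6} = 31 \cdot 21 - \frac{7}{6} = 651 - \frac{7}{6} = \frac{3899}{6}$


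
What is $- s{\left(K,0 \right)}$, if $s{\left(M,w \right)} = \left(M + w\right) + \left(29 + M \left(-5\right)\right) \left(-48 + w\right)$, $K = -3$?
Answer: $2115$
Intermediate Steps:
$s{\left(M,w \right)} = M + w + \left(-48 + w\right) \left(29 - 5 M\right)$ ($s{\left(M,w \right)} = \left(M + w\right) + \left(29 - 5 M\right) \left(-48 + w\right) = \left(M + w\right) + \left(-48 + w\right) \left(29 - 5 M\right) = M + w + \left(-48 + w\right) \left(29 - 5 M\right)$)
$- s{\left(K,0 \right)} = - (-1392 + 30 \cdot 0 + 241 \left(-3\right) - \left(-15\right) 0) = - (-1392 + 0 - 723 + 0) = \left(-1\right) \left(-2115\right) = 2115$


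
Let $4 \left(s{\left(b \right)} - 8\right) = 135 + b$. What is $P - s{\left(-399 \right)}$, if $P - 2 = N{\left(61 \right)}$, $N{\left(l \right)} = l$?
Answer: $121$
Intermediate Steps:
$s{\left(b \right)} = \frac{167}{4} + \frac{b}{4}$ ($s{\left(b \right)} = 8 + \frac{135 + b}{4} = 8 + \left(\frac{135}{4} + \frac{b}{4}\right) = \frac{167}{4} + \frac{b}{4}$)
$P = 63$ ($P = 2 + 61 = 63$)
$P - s{\left(-399 \right)} = 63 - \left(\frac{167}{4} + \frac{1}{4} \left(-399\right)\right) = 63 - \left(\frac{167}{4} - \frac{399}{4}\right) = 63 - -58 = 63 + 58 = 121$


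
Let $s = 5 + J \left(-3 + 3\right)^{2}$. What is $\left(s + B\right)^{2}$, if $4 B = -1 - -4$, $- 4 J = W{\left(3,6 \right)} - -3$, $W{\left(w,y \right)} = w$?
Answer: $\frac{529}{16} \approx 33.063$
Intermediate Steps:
$J = - \frac{3}{2}$ ($J = - \frac{3 - -3}{4} = - \frac{3 + 3}{4} = \left(- \frac{1}{4}\right) 6 = - \frac{3}{2} \approx -1.5$)
$s = 5$ ($s = 5 - \frac{3 \left(-3 + 3\right)^{2}}{2} = 5 - \frac{3 \cdot 0^{2}}{2} = 5 - 0 = 5 + 0 = 5$)
$B = \frac{3}{4}$ ($B = \frac{-1 - -4}{4} = \frac{-1 + 4}{4} = \frac{1}{4} \cdot 3 = \frac{3}{4} \approx 0.75$)
$\left(s + B\right)^{2} = \left(5 + \frac{3}{4}\right)^{2} = \left(\frac{23}{4}\right)^{2} = \frac{529}{16}$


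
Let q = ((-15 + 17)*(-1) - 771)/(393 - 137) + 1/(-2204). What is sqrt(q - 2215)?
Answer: I*sqrt(172388629877)/8816 ≈ 47.096*I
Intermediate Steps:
q = -425987/141056 (q = (2*(-1) - 771)/256 - 1/2204 = (-2 - 771)*(1/256) - 1/2204 = -773*1/256 - 1/2204 = -773/256 - 1/2204 = -425987/141056 ≈ -3.0200)
sqrt(q - 2215) = sqrt(-425987/141056 - 2215) = sqrt(-312865027/141056) = I*sqrt(172388629877)/8816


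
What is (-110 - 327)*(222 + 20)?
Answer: -105754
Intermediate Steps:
(-110 - 327)*(222 + 20) = -437*242 = -105754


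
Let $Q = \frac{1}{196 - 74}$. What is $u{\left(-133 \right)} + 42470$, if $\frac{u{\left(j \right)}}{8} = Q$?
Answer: $\frac{2590674}{61} \approx 42470.0$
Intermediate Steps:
$Q = \frac{1}{122} \approx 0.0081967$
$u{\left(j \right)} = \frac{4}{61}$ ($u{\left(j \right)} = 8 \cdot \frac{1}{122} = \frac{4}{61}$)
$u{\left(-133 \right)} + 42470 = \frac{4}{61} + 42470 = \frac{2590674}{61}$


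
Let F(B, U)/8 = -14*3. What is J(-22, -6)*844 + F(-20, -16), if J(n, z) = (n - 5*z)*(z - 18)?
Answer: -162384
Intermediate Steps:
F(B, U) = -336 (F(B, U) = 8*(-14*3) = 8*(-42) = -336)
J(n, z) = (-18 + z)*(n - 5*z) (J(n, z) = (n - 5*z)*(-18 + z) = (-18 + z)*(n - 5*z))
J(-22, -6)*844 + F(-20, -16) = (-18*(-22) - 5*(-6)² + 90*(-6) - 22*(-6))*844 - 336 = (396 - 5*36 - 540 + 132)*844 - 336 = (396 - 180 - 540 + 132)*844 - 336 = -192*844 - 336 = -162048 - 336 = -162384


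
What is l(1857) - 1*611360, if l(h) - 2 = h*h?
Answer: 2837091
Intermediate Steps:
l(h) = 2 + h**2 (l(h) = 2 + h*h = 2 + h**2)
l(1857) - 1*611360 = (2 + 1857**2) - 1*611360 = (2 + 3448449) - 611360 = 3448451 - 611360 = 2837091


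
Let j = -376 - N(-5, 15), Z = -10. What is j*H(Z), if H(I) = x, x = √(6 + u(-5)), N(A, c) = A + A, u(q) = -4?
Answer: -366*√2 ≈ -517.60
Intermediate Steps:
N(A, c) = 2*A
x = √2 (x = √(6 - 4) = √2 ≈ 1.4142)
H(I) = √2
j = -366 (j = -376 - 2*(-5) = -376 - 1*(-10) = -376 + 10 = -366)
j*H(Z) = -366*√2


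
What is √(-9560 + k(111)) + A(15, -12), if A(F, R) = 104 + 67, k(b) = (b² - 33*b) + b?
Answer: 171 + I*√791 ≈ 171.0 + 28.125*I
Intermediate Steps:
k(b) = b² - 32*b
A(F, R) = 171
√(-9560 + k(111)) + A(15, -12) = √(-9560 + 111*(-32 + 111)) + 171 = √(-9560 + 111*79) + 171 = √(-9560 + 8769) + 171 = √(-791) + 171 = I*√791 + 171 = 171 + I*√791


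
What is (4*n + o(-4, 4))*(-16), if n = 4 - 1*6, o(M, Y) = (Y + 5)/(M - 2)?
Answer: 152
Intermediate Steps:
o(M, Y) = (5 + Y)/(-2 + M)
n = -2 (n = 4 - 6 = -2)
(4*n + o(-4, 4))*(-16) = (4*(-2) + (5 + 4)/(-2 - 4))*(-16) = (-8 + 9/(-6))*(-16) = (-8 - ⅙*9)*(-16) = (-8 - 3/2)*(-16) = -19/2*(-16) = 152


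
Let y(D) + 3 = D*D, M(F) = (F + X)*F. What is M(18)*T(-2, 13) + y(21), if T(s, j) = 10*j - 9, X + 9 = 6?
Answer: 33108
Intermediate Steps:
X = -3 (X = -9 + 6 = -3)
T(s, j) = -9 + 10*j
M(F) = F*(-3 + F) (M(F) = (F - 3)*F = (-3 + F)*F = F*(-3 + F))
y(D) = -3 + D² (y(D) = -3 + D*D = -3 + D²)
M(18)*T(-2, 13) + y(21) = (18*(-3 + 18))*(-9 + 10*13) + (-3 + 21²) = (18*15)*(-9 + 130) + (-3 + 441) = 270*121 + 438 = 32670 + 438 = 33108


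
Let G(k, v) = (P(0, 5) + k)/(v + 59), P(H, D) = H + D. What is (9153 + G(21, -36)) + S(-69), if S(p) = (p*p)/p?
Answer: 208958/23 ≈ 9085.1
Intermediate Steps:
P(H, D) = D + H
G(k, v) = (5 + k)/(59 + v) (G(k, v) = ((5 + 0) + k)/(v + 59) = (5 + k)/(59 + v))
S(p) = p (S(p) = p²/p = p)
(9153 + G(21, -36)) + S(-69) = (9153 + (5 + 21)/(59 - 36)) - 69 = (9153 + 26/23) - 69 = 210545/23 - 69 = 208958/23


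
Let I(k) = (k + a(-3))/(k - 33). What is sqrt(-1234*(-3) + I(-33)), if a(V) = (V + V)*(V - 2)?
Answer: sqrt(1791790)/22 ≈ 60.844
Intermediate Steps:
a(V) = 2*V*(-2 + V) (a(V) = (2*V)*(-2 + V) = 2*V*(-2 + V))
I(k) = (30 + k)/(-33 + k) (I(k) = (k + 2*(-3)*(-2 - 3))/(k - 33) = (k + 2*(-3)*(-5))/(-33 + k) = (k + 30)/(-33 + k) = (30 + k)/(-33 + k))
sqrt(-1234*(-3) + I(-33)) = sqrt(-1234*(-3) + (30 - 33)/(-33 - 33)) = sqrt(3702 - 3/(-66)) = sqrt(3702 - 1/66*(-3)) = sqrt(3702 + 1/22) = sqrt(81445/22) = sqrt(1791790)/22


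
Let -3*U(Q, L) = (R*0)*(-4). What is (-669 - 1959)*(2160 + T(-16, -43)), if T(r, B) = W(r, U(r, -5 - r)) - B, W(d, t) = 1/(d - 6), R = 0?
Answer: -63683010/11 ≈ -5.7894e+6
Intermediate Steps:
U(Q, L) = 0 (U(Q, L) = -0*0*(-4)/3 = -0*(-4) = -⅓*0 = 0)
W(d, t) = 1/(-6 + d)
T(r, B) = 1/(-6 + r) - B
(-669 - 1959)*(2160 + T(-16, -43)) = (-669 - 1959)*(2160 + (1 - 1*(-43)*(-6 - 16))/(-6 - 16)) = -2628*(2160 + (1 - 1*(-43)*(-22))/(-22)) = -2628*(2160 - (1 - 946)/22) = -2628*(2160 - 1/22*(-945)) = -2628*(2160 + 945/22) = -2628*48465/22 = -63683010/11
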